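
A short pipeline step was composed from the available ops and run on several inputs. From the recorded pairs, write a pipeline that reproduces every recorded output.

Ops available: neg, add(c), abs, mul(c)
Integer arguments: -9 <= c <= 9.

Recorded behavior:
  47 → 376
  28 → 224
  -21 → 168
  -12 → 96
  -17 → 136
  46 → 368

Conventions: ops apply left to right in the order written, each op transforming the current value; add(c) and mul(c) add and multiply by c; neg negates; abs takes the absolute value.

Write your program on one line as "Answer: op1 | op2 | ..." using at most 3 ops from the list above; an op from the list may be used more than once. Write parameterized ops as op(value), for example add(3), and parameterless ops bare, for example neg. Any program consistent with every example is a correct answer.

mul(-8) | abs

Check, running the answer program on each example:
  47 -> -376 -> 376
  28 -> -224 -> 224
  -21 -> 168 -> 168
  -12 -> 96 -> 96
  -17 -> 136 -> 136
  46 -> -368 -> 368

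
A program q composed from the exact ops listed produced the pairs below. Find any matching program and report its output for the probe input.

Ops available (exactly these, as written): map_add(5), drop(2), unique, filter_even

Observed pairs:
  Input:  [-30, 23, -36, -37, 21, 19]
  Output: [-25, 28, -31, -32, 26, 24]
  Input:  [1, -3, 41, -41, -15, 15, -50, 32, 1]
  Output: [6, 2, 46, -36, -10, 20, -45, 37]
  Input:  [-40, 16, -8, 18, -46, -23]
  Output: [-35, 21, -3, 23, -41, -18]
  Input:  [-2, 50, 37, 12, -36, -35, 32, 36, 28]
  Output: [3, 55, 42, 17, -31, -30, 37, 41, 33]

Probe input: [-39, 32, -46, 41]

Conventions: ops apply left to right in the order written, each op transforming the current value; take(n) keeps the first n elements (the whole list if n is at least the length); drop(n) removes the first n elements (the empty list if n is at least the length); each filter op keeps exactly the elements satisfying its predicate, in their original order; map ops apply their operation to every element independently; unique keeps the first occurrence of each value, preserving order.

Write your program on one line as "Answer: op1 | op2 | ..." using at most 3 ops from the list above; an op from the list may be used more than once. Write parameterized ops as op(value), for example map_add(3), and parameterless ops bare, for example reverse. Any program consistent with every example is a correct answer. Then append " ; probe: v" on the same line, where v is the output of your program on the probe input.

map_add(5) | unique ; probe: [-34, 37, -41, 46]

Check, running the answer program on each example:
  [-30, 23, -36, -37, 21, 19] -> [-25, 28, -31, -32, 26, 24] -> [-25, 28, -31, -32, 26, 24]
  [1, -3, 41, -41, -15, 15, -50, 32, 1] -> [6, 2, 46, -36, -10, 20, -45, 37, 6] -> [6, 2, 46, -36, -10, 20, -45, 37]
  [-40, 16, -8, 18, -46, -23] -> [-35, 21, -3, 23, -41, -18] -> [-35, 21, -3, 23, -41, -18]
  [-2, 50, 37, 12, -36, -35, 32, 36, 28] -> [3, 55, 42, 17, -31, -30, 37, 41, 33] -> [3, 55, 42, 17, -31, -30, 37, 41, 33]
  probe: [-39, 32, -46, 41] -> [-34, 37, -41, 46] -> [-34, 37, -41, 46]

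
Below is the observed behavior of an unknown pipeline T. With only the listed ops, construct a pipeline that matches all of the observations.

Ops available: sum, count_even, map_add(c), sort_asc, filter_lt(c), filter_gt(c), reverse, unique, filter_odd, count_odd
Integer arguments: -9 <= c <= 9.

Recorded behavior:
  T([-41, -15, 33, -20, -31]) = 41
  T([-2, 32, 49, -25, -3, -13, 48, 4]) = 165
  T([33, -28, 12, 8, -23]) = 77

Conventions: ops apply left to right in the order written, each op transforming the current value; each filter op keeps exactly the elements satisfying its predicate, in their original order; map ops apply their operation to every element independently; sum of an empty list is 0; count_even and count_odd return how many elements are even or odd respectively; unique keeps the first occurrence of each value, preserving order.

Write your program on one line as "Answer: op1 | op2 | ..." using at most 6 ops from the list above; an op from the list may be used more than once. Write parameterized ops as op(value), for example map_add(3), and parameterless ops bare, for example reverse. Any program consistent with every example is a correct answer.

sort_asc | reverse | map_add(6) | filter_gt(8) | map_add(2) | sum

Check, running the answer program on each example:
  [-41, -15, 33, -20, -31] -> [-41, -31, -20, -15, 33] -> [33, -15, -20, -31, -41] -> [39, -9, -14, -25, -35] -> [39] -> [41] -> 41
  [-2, 32, 49, -25, -3, -13, 48, 4] -> [-25, -13, -3, -2, 4, 32, 48, 49] -> [49, 48, 32, 4, -2, -3, -13, -25] -> [55, 54, 38, 10, 4, 3, -7, -19] -> [55, 54, 38, 10] -> [57, 56, 40, 12] -> 165
  [33, -28, 12, 8, -23] -> [-28, -23, 8, 12, 33] -> [33, 12, 8, -23, -28] -> [39, 18, 14, -17, -22] -> [39, 18, 14] -> [41, 20, 16] -> 77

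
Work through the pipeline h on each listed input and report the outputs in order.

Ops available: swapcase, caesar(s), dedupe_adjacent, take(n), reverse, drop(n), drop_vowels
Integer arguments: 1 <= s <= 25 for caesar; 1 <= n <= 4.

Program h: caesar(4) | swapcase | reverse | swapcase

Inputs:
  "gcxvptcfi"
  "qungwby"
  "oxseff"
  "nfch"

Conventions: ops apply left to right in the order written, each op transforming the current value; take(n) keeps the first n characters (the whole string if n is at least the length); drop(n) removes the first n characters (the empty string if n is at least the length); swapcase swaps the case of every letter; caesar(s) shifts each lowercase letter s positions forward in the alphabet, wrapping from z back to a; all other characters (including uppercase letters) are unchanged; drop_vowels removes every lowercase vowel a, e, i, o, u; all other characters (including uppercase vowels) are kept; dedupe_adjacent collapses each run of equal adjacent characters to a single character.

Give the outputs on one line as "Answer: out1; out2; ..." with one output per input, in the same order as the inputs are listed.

"mjgxtzbgk"; "cfakryu"; "jjiwbs"; "lgjr"

Execution, op by op:
  "gcxvptcfi" -> "kgbztxgjm" -> "KGBZTXGJM" -> "MJGXTZBGK" -> "mjgxtzbgk"
  "qungwby" -> "uyrkafc" -> "UYRKAFC" -> "CFAKRYU" -> "cfakryu"
  "oxseff" -> "sbwijj" -> "SBWIJJ" -> "JJIWBS" -> "jjiwbs"
  "nfch" -> "rjgl" -> "RJGL" -> "LGJR" -> "lgjr"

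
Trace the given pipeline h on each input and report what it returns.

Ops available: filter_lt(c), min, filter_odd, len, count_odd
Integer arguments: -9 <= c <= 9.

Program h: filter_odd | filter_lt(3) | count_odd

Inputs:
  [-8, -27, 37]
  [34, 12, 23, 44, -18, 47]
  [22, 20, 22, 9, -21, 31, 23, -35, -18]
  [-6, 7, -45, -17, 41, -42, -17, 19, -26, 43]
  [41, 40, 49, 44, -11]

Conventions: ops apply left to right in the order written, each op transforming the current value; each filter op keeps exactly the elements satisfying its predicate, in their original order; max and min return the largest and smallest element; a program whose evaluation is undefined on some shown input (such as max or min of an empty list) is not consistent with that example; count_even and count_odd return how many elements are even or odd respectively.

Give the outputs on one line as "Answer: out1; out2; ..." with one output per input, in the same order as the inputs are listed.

Execution, op by op:
  [-8, -27, 37] -> [-27, 37] -> [-27] -> 1
  [34, 12, 23, 44, -18, 47] -> [23, 47] -> [] -> 0
  [22, 20, 22, 9, -21, 31, 23, -35, -18] -> [9, -21, 31, 23, -35] -> [-21, -35] -> 2
  [-6, 7, -45, -17, 41, -42, -17, 19, -26, 43] -> [7, -45, -17, 41, -17, 19, 43] -> [-45, -17, -17] -> 3
  [41, 40, 49, 44, -11] -> [41, 49, -11] -> [-11] -> 1

1; 0; 2; 3; 1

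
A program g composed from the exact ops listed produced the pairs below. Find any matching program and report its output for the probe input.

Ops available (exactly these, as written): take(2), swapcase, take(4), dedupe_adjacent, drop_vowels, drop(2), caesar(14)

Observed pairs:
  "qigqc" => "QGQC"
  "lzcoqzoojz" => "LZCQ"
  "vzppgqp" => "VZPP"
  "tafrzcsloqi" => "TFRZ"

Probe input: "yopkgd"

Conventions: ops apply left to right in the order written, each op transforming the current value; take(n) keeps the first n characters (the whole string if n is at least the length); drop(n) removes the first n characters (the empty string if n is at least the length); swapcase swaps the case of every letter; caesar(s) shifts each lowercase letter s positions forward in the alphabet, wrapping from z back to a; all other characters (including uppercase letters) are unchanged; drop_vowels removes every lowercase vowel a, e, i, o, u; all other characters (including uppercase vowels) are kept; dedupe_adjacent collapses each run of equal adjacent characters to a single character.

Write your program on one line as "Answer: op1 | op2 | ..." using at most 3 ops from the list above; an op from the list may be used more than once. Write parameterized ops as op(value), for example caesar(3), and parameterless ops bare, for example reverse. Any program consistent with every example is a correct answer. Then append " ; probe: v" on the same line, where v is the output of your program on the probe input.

drop_vowels | swapcase | take(4) ; probe: "YPKG"

Check, running the answer program on each example:
  "qigqc" -> "qgqc" -> "QGQC" -> "QGQC"
  "lzcoqzoojz" -> "lzcqzjz" -> "LZCQZJZ" -> "LZCQ"
  "vzppgqp" -> "vzppgqp" -> "VZPPGQP" -> "VZPP"
  "tafrzcsloqi" -> "tfrzcslq" -> "TFRZCSLQ" -> "TFRZ"
  probe: "yopkgd" -> "ypkgd" -> "YPKGD" -> "YPKG"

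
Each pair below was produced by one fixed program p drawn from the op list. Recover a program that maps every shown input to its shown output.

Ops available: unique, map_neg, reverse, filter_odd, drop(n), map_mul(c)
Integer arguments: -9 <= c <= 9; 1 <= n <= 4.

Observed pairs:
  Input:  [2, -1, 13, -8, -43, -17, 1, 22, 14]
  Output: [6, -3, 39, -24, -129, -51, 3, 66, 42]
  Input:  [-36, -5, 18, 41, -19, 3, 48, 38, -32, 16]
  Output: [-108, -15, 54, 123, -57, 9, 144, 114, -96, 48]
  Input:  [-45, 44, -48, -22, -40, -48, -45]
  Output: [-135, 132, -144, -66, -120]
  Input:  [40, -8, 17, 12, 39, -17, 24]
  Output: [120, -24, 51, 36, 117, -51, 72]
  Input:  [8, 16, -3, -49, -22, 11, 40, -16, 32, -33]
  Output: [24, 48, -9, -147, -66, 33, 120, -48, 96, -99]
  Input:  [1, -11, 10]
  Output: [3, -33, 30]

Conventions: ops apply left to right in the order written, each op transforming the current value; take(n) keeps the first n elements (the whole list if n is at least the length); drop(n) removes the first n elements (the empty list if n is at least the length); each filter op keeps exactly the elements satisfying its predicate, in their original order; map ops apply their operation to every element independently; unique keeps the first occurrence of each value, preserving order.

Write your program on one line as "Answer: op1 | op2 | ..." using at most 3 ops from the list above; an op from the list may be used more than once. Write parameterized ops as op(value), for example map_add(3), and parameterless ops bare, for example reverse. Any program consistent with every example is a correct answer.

map_mul(-3) | unique | map_neg

Check, running the answer program on each example:
  [2, -1, 13, -8, -43, -17, 1, 22, 14] -> [-6, 3, -39, 24, 129, 51, -3, -66, -42] -> [-6, 3, -39, 24, 129, 51, -3, -66, -42] -> [6, -3, 39, -24, -129, -51, 3, 66, 42]
  [-36, -5, 18, 41, -19, 3, 48, 38, -32, 16] -> [108, 15, -54, -123, 57, -9, -144, -114, 96, -48] -> [108, 15, -54, -123, 57, -9, -144, -114, 96, -48] -> [-108, -15, 54, 123, -57, 9, 144, 114, -96, 48]
  [-45, 44, -48, -22, -40, -48, -45] -> [135, -132, 144, 66, 120, 144, 135] -> [135, -132, 144, 66, 120] -> [-135, 132, -144, -66, -120]
  [40, -8, 17, 12, 39, -17, 24] -> [-120, 24, -51, -36, -117, 51, -72] -> [-120, 24, -51, -36, -117, 51, -72] -> [120, -24, 51, 36, 117, -51, 72]
  [8, 16, -3, -49, -22, 11, 40, -16, 32, -33] -> [-24, -48, 9, 147, 66, -33, -120, 48, -96, 99] -> [-24, -48, 9, 147, 66, -33, -120, 48, -96, 99] -> [24, 48, -9, -147, -66, 33, 120, -48, 96, -99]
  [1, -11, 10] -> [-3, 33, -30] -> [-3, 33, -30] -> [3, -33, 30]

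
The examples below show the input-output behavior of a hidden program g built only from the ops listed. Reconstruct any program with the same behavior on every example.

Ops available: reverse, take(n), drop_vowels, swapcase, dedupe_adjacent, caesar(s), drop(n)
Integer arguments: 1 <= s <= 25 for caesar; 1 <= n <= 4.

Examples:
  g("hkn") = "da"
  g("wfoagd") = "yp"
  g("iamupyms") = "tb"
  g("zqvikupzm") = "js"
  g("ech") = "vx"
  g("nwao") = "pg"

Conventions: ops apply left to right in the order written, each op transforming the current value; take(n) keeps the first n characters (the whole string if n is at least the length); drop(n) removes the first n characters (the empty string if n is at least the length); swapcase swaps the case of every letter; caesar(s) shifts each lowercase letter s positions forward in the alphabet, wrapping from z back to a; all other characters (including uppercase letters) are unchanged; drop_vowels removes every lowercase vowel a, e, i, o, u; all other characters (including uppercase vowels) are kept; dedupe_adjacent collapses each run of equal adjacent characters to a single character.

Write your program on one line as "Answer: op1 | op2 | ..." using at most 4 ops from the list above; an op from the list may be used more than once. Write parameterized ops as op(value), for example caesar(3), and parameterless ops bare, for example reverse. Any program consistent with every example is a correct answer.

take(2) | reverse | caesar(19)

Check, running the answer program on each example:
  "hkn" -> "hk" -> "kh" -> "da"
  "wfoagd" -> "wf" -> "fw" -> "yp"
  "iamupyms" -> "ia" -> "ai" -> "tb"
  "zqvikupzm" -> "zq" -> "qz" -> "js"
  "ech" -> "ec" -> "ce" -> "vx"
  "nwao" -> "nw" -> "wn" -> "pg"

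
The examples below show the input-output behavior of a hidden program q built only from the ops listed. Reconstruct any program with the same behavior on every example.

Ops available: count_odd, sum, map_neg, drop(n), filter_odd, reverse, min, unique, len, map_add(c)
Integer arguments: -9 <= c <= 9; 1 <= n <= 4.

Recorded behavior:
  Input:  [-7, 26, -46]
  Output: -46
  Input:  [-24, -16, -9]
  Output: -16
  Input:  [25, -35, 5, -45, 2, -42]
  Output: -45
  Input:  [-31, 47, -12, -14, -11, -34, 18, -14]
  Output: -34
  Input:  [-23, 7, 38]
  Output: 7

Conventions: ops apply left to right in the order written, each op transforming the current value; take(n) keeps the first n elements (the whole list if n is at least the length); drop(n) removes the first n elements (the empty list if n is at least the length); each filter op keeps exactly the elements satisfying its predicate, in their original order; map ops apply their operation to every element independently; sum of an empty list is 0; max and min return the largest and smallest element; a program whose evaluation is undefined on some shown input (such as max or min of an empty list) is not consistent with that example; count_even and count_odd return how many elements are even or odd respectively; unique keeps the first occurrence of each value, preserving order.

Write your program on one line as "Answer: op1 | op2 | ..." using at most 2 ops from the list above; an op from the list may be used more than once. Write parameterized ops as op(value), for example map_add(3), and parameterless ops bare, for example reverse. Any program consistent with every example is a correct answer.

drop(1) | min

Check, running the answer program on each example:
  [-7, 26, -46] -> [26, -46] -> -46
  [-24, -16, -9] -> [-16, -9] -> -16
  [25, -35, 5, -45, 2, -42] -> [-35, 5, -45, 2, -42] -> -45
  [-31, 47, -12, -14, -11, -34, 18, -14] -> [47, -12, -14, -11, -34, 18, -14] -> -34
  [-23, 7, 38] -> [7, 38] -> 7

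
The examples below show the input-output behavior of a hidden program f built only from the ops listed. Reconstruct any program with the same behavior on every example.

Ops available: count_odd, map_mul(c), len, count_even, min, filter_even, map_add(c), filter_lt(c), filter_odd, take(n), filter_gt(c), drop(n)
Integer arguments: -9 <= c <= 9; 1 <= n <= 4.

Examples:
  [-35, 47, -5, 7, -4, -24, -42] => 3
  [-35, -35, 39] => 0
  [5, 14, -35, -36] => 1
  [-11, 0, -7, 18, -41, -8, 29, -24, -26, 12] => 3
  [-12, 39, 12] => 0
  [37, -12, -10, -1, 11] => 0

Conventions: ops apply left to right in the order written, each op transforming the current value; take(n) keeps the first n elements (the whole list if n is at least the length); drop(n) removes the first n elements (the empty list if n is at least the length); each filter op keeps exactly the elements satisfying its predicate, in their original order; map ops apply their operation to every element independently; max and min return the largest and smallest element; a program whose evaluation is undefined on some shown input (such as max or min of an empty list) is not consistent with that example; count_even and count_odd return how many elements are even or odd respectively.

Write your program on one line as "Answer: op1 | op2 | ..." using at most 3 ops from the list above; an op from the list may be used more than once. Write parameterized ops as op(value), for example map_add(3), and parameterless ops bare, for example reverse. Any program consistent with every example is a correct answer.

drop(3) | filter_lt(4) | count_even

Check, running the answer program on each example:
  [-35, 47, -5, 7, -4, -24, -42] -> [7, -4, -24, -42] -> [-4, -24, -42] -> 3
  [-35, -35, 39] -> [] -> [] -> 0
  [5, 14, -35, -36] -> [-36] -> [-36] -> 1
  [-11, 0, -7, 18, -41, -8, 29, -24, -26, 12] -> [18, -41, -8, 29, -24, -26, 12] -> [-41, -8, -24, -26] -> 3
  [-12, 39, 12] -> [] -> [] -> 0
  [37, -12, -10, -1, 11] -> [-1, 11] -> [-1] -> 0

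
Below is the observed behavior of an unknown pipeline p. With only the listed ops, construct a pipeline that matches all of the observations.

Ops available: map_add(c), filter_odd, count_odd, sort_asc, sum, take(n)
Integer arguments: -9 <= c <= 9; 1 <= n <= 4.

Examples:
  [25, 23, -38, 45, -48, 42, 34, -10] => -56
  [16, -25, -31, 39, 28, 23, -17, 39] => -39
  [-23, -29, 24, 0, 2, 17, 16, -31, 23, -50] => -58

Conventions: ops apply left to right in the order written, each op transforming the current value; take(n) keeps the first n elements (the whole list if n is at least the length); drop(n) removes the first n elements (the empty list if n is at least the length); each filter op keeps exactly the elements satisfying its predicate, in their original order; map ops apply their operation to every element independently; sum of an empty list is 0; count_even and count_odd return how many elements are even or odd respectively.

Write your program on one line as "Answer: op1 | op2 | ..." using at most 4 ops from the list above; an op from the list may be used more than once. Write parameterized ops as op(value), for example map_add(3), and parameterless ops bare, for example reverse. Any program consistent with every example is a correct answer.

sort_asc | take(1) | map_add(-8) | sum

Check, running the answer program on each example:
  [25, 23, -38, 45, -48, 42, 34, -10] -> [-48, -38, -10, 23, 25, 34, 42, 45] -> [-48] -> [-56] -> -56
  [16, -25, -31, 39, 28, 23, -17, 39] -> [-31, -25, -17, 16, 23, 28, 39, 39] -> [-31] -> [-39] -> -39
  [-23, -29, 24, 0, 2, 17, 16, -31, 23, -50] -> [-50, -31, -29, -23, 0, 2, 16, 17, 23, 24] -> [-50] -> [-58] -> -58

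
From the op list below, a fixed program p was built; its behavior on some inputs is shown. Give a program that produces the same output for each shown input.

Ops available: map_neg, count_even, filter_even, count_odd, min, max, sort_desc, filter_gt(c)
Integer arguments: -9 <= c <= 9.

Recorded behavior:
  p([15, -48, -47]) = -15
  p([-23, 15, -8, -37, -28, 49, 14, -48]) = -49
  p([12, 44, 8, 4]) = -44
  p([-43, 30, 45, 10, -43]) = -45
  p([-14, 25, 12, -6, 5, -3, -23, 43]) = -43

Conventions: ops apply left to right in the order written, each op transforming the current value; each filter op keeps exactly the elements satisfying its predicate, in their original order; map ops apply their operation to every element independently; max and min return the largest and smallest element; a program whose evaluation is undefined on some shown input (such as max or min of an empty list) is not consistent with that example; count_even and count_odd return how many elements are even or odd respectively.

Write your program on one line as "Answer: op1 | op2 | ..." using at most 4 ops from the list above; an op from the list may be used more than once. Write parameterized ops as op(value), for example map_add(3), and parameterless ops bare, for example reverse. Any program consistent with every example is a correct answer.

filter_gt(-7) | map_neg | sort_desc | min

Check, running the answer program on each example:
  [15, -48, -47] -> [15] -> [-15] -> [-15] -> -15
  [-23, 15, -8, -37, -28, 49, 14, -48] -> [15, 49, 14] -> [-15, -49, -14] -> [-14, -15, -49] -> -49
  [12, 44, 8, 4] -> [12, 44, 8, 4] -> [-12, -44, -8, -4] -> [-4, -8, -12, -44] -> -44
  [-43, 30, 45, 10, -43] -> [30, 45, 10] -> [-30, -45, -10] -> [-10, -30, -45] -> -45
  [-14, 25, 12, -6, 5, -3, -23, 43] -> [25, 12, -6, 5, -3, 43] -> [-25, -12, 6, -5, 3, -43] -> [6, 3, -5, -12, -25, -43] -> -43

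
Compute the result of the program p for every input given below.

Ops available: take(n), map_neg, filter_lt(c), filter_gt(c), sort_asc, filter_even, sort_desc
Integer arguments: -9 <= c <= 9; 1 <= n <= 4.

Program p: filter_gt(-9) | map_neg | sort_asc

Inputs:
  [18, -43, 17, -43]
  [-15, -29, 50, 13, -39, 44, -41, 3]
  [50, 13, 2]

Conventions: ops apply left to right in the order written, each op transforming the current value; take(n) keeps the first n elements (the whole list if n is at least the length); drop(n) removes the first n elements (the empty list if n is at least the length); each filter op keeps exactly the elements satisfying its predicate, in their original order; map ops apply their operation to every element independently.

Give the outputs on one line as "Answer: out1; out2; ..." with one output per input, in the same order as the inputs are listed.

Execution, op by op:
  [18, -43, 17, -43] -> [18, 17] -> [-18, -17] -> [-18, -17]
  [-15, -29, 50, 13, -39, 44, -41, 3] -> [50, 13, 44, 3] -> [-50, -13, -44, -3] -> [-50, -44, -13, -3]
  [50, 13, 2] -> [50, 13, 2] -> [-50, -13, -2] -> [-50, -13, -2]

[-18, -17]; [-50, -44, -13, -3]; [-50, -13, -2]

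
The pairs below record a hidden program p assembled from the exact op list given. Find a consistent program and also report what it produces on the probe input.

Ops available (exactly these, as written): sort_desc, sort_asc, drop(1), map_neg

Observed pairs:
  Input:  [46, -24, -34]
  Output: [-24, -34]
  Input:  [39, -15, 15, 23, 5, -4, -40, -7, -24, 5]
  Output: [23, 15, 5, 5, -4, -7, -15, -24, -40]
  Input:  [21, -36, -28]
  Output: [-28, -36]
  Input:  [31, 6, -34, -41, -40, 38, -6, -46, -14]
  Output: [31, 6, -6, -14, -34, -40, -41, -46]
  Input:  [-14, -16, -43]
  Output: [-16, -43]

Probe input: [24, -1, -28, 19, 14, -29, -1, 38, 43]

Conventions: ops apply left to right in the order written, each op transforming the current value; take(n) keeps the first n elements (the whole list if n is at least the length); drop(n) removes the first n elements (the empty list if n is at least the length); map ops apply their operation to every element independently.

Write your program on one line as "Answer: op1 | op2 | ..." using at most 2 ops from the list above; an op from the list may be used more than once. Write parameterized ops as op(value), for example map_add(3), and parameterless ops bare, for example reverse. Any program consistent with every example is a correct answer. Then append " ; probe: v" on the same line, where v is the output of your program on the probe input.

sort_desc | drop(1) ; probe: [38, 24, 19, 14, -1, -1, -28, -29]

Check, running the answer program on each example:
  [46, -24, -34] -> [46, -24, -34] -> [-24, -34]
  [39, -15, 15, 23, 5, -4, -40, -7, -24, 5] -> [39, 23, 15, 5, 5, -4, -7, -15, -24, -40] -> [23, 15, 5, 5, -4, -7, -15, -24, -40]
  [21, -36, -28] -> [21, -28, -36] -> [-28, -36]
  [31, 6, -34, -41, -40, 38, -6, -46, -14] -> [38, 31, 6, -6, -14, -34, -40, -41, -46] -> [31, 6, -6, -14, -34, -40, -41, -46]
  [-14, -16, -43] -> [-14, -16, -43] -> [-16, -43]
  probe: [24, -1, -28, 19, 14, -29, -1, 38, 43] -> [43, 38, 24, 19, 14, -1, -1, -28, -29] -> [38, 24, 19, 14, -1, -1, -28, -29]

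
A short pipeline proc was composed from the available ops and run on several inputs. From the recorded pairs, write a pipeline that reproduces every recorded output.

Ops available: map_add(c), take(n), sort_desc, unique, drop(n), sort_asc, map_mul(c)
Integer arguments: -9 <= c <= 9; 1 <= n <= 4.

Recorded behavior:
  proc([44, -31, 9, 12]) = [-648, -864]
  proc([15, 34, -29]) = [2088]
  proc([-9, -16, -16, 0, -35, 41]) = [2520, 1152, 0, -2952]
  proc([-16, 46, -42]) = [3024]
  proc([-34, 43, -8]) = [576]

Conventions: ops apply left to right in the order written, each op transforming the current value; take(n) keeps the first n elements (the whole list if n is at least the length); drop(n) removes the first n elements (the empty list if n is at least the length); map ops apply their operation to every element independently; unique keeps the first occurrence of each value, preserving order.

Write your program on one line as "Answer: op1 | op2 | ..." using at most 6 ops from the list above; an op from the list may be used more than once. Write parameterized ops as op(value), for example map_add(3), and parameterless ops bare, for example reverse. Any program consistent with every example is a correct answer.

map_mul(-9) | map_mul(-8) | drop(2) | map_mul(-1) | sort_desc

Check, running the answer program on each example:
  [44, -31, 9, 12] -> [-396, 279, -81, -108] -> [3168, -2232, 648, 864] -> [648, 864] -> [-648, -864] -> [-648, -864]
  [15, 34, -29] -> [-135, -306, 261] -> [1080, 2448, -2088] -> [-2088] -> [2088] -> [2088]
  [-9, -16, -16, 0, -35, 41] -> [81, 144, 144, 0, 315, -369] -> [-648, -1152, -1152, 0, -2520, 2952] -> [-1152, 0, -2520, 2952] -> [1152, 0, 2520, -2952] -> [2520, 1152, 0, -2952]
  [-16, 46, -42] -> [144, -414, 378] -> [-1152, 3312, -3024] -> [-3024] -> [3024] -> [3024]
  [-34, 43, -8] -> [306, -387, 72] -> [-2448, 3096, -576] -> [-576] -> [576] -> [576]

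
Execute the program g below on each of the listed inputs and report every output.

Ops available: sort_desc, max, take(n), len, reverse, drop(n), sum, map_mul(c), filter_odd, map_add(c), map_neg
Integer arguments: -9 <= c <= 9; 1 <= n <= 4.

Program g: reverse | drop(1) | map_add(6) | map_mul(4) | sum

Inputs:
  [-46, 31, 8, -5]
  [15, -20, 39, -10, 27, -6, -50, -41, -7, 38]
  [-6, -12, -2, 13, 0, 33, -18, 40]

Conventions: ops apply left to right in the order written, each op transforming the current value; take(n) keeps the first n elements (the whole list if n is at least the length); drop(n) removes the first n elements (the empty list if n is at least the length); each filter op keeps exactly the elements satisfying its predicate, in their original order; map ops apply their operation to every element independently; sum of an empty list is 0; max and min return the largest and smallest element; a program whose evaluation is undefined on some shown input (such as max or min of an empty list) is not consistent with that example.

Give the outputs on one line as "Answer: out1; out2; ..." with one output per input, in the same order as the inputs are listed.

Execution, op by op:
  [-46, 31, 8, -5] -> [-5, 8, 31, -46] -> [8, 31, -46] -> [14, 37, -40] -> [56, 148, -160] -> 44
  [15, -20, 39, -10, 27, -6, -50, -41, -7, 38] -> [38, -7, -41, -50, -6, 27, -10, 39, -20, 15] -> [-7, -41, -50, -6, 27, -10, 39, -20, 15] -> [-1, -35, -44, 0, 33, -4, 45, -14, 21] -> [-4, -140, -176, 0, 132, -16, 180, -56, 84] -> 4
  [-6, -12, -2, 13, 0, 33, -18, 40] -> [40, -18, 33, 0, 13, -2, -12, -6] -> [-18, 33, 0, 13, -2, -12, -6] -> [-12, 39, 6, 19, 4, -6, 0] -> [-48, 156, 24, 76, 16, -24, 0] -> 200

44; 4; 200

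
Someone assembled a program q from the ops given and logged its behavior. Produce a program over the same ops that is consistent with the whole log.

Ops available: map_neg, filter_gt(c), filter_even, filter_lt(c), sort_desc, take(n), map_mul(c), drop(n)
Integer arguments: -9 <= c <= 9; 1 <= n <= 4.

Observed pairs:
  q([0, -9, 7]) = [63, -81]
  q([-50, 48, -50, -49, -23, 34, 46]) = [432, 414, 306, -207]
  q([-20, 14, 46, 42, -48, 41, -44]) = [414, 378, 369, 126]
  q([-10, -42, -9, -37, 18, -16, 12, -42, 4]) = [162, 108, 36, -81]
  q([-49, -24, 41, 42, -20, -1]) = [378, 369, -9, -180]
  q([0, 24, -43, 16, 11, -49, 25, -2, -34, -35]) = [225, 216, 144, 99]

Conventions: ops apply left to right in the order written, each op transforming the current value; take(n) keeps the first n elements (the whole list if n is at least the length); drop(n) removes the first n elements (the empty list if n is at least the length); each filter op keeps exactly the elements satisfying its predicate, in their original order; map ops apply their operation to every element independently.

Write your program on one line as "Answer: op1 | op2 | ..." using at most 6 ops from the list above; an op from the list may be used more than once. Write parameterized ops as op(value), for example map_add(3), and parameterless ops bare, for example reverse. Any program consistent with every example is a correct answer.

drop(1) | sort_desc | map_neg | take(4) | map_mul(-9)

Check, running the answer program on each example:
  [0, -9, 7] -> [-9, 7] -> [7, -9] -> [-7, 9] -> [-7, 9] -> [63, -81]
  [-50, 48, -50, -49, -23, 34, 46] -> [48, -50, -49, -23, 34, 46] -> [48, 46, 34, -23, -49, -50] -> [-48, -46, -34, 23, 49, 50] -> [-48, -46, -34, 23] -> [432, 414, 306, -207]
  [-20, 14, 46, 42, -48, 41, -44] -> [14, 46, 42, -48, 41, -44] -> [46, 42, 41, 14, -44, -48] -> [-46, -42, -41, -14, 44, 48] -> [-46, -42, -41, -14] -> [414, 378, 369, 126]
  [-10, -42, -9, -37, 18, -16, 12, -42, 4] -> [-42, -9, -37, 18, -16, 12, -42, 4] -> [18, 12, 4, -9, -16, -37, -42, -42] -> [-18, -12, -4, 9, 16, 37, 42, 42] -> [-18, -12, -4, 9] -> [162, 108, 36, -81]
  [-49, -24, 41, 42, -20, -1] -> [-24, 41, 42, -20, -1] -> [42, 41, -1, -20, -24] -> [-42, -41, 1, 20, 24] -> [-42, -41, 1, 20] -> [378, 369, -9, -180]
  [0, 24, -43, 16, 11, -49, 25, -2, -34, -35] -> [24, -43, 16, 11, -49, 25, -2, -34, -35] -> [25, 24, 16, 11, -2, -34, -35, -43, -49] -> [-25, -24, -16, -11, 2, 34, 35, 43, 49] -> [-25, -24, -16, -11] -> [225, 216, 144, 99]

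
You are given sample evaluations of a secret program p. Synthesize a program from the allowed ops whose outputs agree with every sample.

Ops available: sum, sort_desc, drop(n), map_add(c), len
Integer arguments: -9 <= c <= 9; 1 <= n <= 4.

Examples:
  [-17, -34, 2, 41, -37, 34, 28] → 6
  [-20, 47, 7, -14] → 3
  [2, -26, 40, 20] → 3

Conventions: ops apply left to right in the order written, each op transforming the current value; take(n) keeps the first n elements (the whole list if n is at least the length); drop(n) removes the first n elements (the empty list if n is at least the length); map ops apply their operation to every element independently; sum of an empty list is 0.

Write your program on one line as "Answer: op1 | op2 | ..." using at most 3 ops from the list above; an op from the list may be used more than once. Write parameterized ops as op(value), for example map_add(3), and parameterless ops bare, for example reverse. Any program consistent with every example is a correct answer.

drop(1) | map_add(6) | len

Check, running the answer program on each example:
  [-17, -34, 2, 41, -37, 34, 28] -> [-34, 2, 41, -37, 34, 28] -> [-28, 8, 47, -31, 40, 34] -> 6
  [-20, 47, 7, -14] -> [47, 7, -14] -> [53, 13, -8] -> 3
  [2, -26, 40, 20] -> [-26, 40, 20] -> [-20, 46, 26] -> 3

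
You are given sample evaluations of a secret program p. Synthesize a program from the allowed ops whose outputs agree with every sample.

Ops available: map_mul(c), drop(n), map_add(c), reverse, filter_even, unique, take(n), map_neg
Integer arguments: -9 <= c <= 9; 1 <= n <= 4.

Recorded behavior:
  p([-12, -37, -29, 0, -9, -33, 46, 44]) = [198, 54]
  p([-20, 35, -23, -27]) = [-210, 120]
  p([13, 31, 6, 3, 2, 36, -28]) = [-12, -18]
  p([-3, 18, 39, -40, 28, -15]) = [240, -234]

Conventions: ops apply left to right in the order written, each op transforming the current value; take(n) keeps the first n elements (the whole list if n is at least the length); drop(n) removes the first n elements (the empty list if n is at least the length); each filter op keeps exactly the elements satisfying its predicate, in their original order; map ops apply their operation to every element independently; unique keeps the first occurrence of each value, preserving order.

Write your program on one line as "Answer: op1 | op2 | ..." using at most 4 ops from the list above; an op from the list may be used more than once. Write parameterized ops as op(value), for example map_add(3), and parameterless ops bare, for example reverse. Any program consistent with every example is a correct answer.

map_mul(-6) | reverse | drop(2) | take(2)

Check, running the answer program on each example:
  [-12, -37, -29, 0, -9, -33, 46, 44] -> [72, 222, 174, 0, 54, 198, -276, -264] -> [-264, -276, 198, 54, 0, 174, 222, 72] -> [198, 54, 0, 174, 222, 72] -> [198, 54]
  [-20, 35, -23, -27] -> [120, -210, 138, 162] -> [162, 138, -210, 120] -> [-210, 120] -> [-210, 120]
  [13, 31, 6, 3, 2, 36, -28] -> [-78, -186, -36, -18, -12, -216, 168] -> [168, -216, -12, -18, -36, -186, -78] -> [-12, -18, -36, -186, -78] -> [-12, -18]
  [-3, 18, 39, -40, 28, -15] -> [18, -108, -234, 240, -168, 90] -> [90, -168, 240, -234, -108, 18] -> [240, -234, -108, 18] -> [240, -234]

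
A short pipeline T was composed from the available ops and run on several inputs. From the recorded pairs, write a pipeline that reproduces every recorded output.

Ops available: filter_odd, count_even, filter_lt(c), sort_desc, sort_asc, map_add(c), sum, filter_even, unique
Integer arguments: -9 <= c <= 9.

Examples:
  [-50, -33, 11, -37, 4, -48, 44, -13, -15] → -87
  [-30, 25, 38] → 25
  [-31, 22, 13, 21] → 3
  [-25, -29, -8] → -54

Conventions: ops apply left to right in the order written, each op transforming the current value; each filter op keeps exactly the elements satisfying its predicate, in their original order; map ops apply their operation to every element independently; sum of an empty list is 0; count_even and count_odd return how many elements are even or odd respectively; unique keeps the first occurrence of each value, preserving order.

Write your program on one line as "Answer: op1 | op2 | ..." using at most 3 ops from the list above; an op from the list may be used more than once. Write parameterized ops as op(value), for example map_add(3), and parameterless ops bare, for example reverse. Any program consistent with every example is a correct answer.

filter_odd | sum

Check, running the answer program on each example:
  [-50, -33, 11, -37, 4, -48, 44, -13, -15] -> [-33, 11, -37, -13, -15] -> -87
  [-30, 25, 38] -> [25] -> 25
  [-31, 22, 13, 21] -> [-31, 13, 21] -> 3
  [-25, -29, -8] -> [-25, -29] -> -54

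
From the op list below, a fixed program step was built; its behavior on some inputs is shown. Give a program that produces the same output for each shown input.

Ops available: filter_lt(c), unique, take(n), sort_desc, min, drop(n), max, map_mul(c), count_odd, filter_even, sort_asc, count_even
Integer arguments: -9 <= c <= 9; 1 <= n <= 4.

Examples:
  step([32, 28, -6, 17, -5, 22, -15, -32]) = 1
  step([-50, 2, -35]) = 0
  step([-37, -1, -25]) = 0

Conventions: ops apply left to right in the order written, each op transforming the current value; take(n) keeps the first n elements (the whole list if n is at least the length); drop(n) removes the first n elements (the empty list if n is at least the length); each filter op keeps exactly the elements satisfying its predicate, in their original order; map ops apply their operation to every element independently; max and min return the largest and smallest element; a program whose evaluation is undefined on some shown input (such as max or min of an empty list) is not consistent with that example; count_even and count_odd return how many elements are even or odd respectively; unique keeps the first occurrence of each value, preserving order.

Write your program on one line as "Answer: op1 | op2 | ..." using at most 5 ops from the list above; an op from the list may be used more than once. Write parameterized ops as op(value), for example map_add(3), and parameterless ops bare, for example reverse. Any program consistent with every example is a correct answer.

filter_even | sort_asc | drop(4) | count_even

Check, running the answer program on each example:
  [32, 28, -6, 17, -5, 22, -15, -32] -> [32, 28, -6, 22, -32] -> [-32, -6, 22, 28, 32] -> [32] -> 1
  [-50, 2, -35] -> [-50, 2] -> [-50, 2] -> [] -> 0
  [-37, -1, -25] -> [] -> [] -> [] -> 0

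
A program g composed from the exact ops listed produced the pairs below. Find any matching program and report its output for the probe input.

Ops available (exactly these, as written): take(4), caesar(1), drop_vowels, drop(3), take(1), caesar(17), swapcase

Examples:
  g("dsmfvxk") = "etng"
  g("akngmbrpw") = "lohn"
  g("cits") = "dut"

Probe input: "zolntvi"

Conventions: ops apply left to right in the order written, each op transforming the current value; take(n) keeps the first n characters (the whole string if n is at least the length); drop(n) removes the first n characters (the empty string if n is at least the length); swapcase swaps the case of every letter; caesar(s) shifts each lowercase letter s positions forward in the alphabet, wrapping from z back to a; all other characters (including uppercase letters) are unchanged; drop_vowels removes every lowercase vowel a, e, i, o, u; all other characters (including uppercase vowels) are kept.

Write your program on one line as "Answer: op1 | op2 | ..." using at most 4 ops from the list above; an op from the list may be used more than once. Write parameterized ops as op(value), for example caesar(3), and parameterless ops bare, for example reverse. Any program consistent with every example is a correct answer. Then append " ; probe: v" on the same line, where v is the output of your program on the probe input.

drop_vowels | caesar(1) | take(4) ; probe: "amou"

Check, running the answer program on each example:
  "dsmfvxk" -> "dsmfvxk" -> "etngwyl" -> "etng"
  "akngmbrpw" -> "kngmbrpw" -> "lohncsqx" -> "lohn"
  "cits" -> "cts" -> "dut" -> "dut"
  probe: "zolntvi" -> "zlntv" -> "amouw" -> "amou"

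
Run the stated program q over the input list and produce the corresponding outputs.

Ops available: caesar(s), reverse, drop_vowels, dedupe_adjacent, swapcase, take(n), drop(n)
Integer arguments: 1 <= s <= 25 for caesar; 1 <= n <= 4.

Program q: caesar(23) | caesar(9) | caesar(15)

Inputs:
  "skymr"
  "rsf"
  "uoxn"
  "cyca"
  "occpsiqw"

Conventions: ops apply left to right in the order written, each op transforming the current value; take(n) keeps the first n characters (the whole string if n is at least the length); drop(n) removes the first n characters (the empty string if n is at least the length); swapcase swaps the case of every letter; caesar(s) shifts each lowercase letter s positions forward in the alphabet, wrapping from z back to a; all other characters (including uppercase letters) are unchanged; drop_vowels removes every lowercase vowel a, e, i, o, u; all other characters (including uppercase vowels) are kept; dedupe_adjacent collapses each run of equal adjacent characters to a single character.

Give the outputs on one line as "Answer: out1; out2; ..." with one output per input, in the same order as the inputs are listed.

Execution, op by op:
  "skymr" -> "phvjo" -> "yqesx" -> "nfthm"
  "rsf" -> "opc" -> "xyl" -> "mna"
  "uoxn" -> "rluk" -> "audt" -> "pjsi"
  "cyca" -> "zvzx" -> "ieig" -> "xtxv"
  "occpsiqw" -> "lzzmpfnt" -> "uiivyowc" -> "jxxkndlr"

"nfthm"; "mna"; "pjsi"; "xtxv"; "jxxkndlr"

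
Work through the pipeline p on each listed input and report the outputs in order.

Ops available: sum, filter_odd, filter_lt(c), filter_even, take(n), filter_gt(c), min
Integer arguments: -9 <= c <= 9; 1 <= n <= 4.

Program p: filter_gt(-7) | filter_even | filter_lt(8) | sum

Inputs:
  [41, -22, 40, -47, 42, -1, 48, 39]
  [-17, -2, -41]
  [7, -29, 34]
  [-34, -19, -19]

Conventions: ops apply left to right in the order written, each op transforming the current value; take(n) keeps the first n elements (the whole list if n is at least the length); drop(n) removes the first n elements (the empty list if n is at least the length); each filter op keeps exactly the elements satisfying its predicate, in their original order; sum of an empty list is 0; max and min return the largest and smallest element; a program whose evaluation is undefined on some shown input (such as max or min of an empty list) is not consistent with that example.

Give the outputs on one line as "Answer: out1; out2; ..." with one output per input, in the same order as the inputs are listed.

Execution, op by op:
  [41, -22, 40, -47, 42, -1, 48, 39] -> [41, 40, 42, -1, 48, 39] -> [40, 42, 48] -> [] -> 0
  [-17, -2, -41] -> [-2] -> [-2] -> [-2] -> -2
  [7, -29, 34] -> [7, 34] -> [34] -> [] -> 0
  [-34, -19, -19] -> [] -> [] -> [] -> 0

0; -2; 0; 0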